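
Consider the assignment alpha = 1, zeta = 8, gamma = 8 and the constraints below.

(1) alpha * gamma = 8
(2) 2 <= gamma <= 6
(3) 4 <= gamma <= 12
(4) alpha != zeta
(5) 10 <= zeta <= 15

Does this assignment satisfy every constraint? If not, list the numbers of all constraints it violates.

Constraints 2, 5 are violated.

(1) alpha * gamma = 1 * 8 = 8 — holds.
(2) gamma = 8 is outside [2, 6] — does not hold.
(3) gamma = 8 lies in [4, 12] — holds.
(4) alpha = 1, zeta = 8; distinct — holds.
(5) zeta = 8 is outside [10, 15] — does not hold.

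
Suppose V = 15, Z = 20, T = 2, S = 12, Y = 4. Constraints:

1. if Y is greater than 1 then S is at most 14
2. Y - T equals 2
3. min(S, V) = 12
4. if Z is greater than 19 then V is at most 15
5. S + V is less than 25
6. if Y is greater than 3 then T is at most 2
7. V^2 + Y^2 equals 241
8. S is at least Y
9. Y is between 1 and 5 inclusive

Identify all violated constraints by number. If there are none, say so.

Violated: 5.

1. Y = 4 > 1, so we need S ≤ 14; S = 12 ≤ 14  ✓
2. Y - T = 4 - 2 = 2  ✓
3. min(12, 15) = 12  ✓
4. Z = 20 > 19, so we need V ≤ 15; V = 15 ≤ 15  ✓
5. S + V = 12 + 15 = 27; 27 ≥ 25, bound 25 not met  ✗
6. Y = 4 > 3, so we need T ≤ 2; T = 2 ≤ 2  ✓
7. V^2 + Y^2 = 15^2 + 4^2 = 225 + 16 = 241  ✓
8. S = 12, Y = 4; 12 ≥ 4  ✓
9. Y = 4 lies in [1, 5]  ✓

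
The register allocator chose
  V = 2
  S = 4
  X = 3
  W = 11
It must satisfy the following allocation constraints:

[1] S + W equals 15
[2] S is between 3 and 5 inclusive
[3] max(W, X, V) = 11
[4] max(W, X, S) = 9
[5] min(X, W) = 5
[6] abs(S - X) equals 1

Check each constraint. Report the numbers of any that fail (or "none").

No — constraints 4 and 5 are not satisfied.

[1] S + W = 4 + 11 = 15  holds
[2] S = 4 lies in [3, 5]  holds
[3] max(11, 3, 2) = 11  holds
[4] max(11, 3, 4) = 11, not 9  fails
[5] min(3, 11) = 3, not 5  fails
[6] abs(4 - 3) = 1  holds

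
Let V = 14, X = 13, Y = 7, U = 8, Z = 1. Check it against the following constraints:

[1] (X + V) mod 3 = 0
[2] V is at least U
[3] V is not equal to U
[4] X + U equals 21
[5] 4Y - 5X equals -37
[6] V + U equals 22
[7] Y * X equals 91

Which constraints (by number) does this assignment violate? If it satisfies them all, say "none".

[1] X + V = 27; 27 mod 3 = 0  ✔
[2] V = 14, U = 8; 14 ≥ 8  ✔
[3] V = 14, U = 8; distinct  ✔
[4] X + U = 13 + 8 = 21  ✔
[5] 4Y - 5X = 4(7) - 5(13) = -37  ✔
[6] V + U = 14 + 8 = 22  ✔
[7] Y * X = 7 * 13 = 91  ✔

All constraints are satisfied.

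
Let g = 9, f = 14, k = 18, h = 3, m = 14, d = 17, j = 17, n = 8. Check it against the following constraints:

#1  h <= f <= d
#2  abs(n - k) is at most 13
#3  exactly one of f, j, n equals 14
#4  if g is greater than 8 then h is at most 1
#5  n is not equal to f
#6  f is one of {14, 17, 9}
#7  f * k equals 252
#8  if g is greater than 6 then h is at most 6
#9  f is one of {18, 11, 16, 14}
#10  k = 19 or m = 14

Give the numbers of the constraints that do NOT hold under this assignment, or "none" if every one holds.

#1 values 3 <= 14 <= 17  true
#2 abs(8 - 18) = 10; 10 ≤ 13  true
#3 f=14, j=17, n=8; 1 of them equals 14  true
#4 g = 9 > 8, so we need h ≤ 1; but h = 3 > 1  false
#5 n = 8, f = 14; distinct  true
#6 f = 14 is in {14, 17, 9}  true
#7 f * k = 14 * 18 = 252  true
#8 g = 9 > 6, so we need h ≤ 6; h = 3 ≤ 6  true
#9 f = 14 is in {18, 11, 16, 14}  true
#10 k = 18 ≠ 19, but m = 14 = 14 (second disjunct)  true

No — constraint 4 is not satisfied.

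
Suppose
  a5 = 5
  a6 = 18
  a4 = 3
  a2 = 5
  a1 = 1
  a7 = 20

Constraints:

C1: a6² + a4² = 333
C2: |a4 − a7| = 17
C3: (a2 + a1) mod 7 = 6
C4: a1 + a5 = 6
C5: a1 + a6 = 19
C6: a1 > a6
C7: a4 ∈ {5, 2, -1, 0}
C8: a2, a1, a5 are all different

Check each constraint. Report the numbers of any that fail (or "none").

C1: a6² + a4² = 18² + 3² = 324 + 9 = 333 — satisfied.
C2: |3 − 20| = 17 — satisfied.
C3: a2 + a1 = 6; 6 mod 7 = 6 — satisfied.
C4: a1 + a5 = 1 + 5 = 6 — satisfied.
C5: a1 + a6 = 1 + 18 = 19 — satisfied.
C6: a1 = 1, a6 = 18; 1 ≤ 18 (want >) — violated.
C7: a4 = 3 is not in {5, 2, -1, 0} — violated.
C8: a2 = a5 = 5, not all different — violated.

Constraints 6, 7, 8 are violated.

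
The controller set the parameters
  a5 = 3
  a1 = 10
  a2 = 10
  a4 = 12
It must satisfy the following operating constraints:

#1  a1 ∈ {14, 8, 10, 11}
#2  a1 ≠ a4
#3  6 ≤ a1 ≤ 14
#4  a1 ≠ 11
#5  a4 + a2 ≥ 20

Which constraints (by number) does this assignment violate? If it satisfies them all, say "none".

#1 a1 = 10 is in {14, 8, 10, 11} — OK.
#2 a1 = 10, a4 = 12; distinct — OK.
#3 a1 = 10 lies in [6, 14] — OK.
#4 a1 = 10, and 10 ≠ 11 — OK.
#5 a4 + a2 = 12 + 10 = 22; 22 ≥ 20 — OK.

None — every constraint holds.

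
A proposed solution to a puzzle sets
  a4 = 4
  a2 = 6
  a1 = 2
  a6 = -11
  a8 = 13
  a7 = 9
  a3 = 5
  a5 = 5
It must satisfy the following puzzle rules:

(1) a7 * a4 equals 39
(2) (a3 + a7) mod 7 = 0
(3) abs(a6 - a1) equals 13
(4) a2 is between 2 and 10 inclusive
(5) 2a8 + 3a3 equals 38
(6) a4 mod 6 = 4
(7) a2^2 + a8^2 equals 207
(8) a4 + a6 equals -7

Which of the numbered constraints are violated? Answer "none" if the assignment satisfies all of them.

Constraints 1, 5, and 7 are violated.

(1) a7 * a4 = 9 * 4 = 36, not 39  ✘
(2) a3 + a7 = 14; 14 mod 7 = 0  ✔
(3) abs(-11 - 2) = 13  ✔
(4) a2 = 6 lies in [2, 10]  ✔
(5) 2a8 + 3a3 = 2(13) + 3(5) = 41, not 38  ✘
(6) 4 mod 6 = 4  ✔
(7) a2^2 + a8^2 = 6^2 + 13^2 = 36 + 169 = 205, not 207  ✘
(8) a4 + a6 = 4 + (-11) = -7  ✔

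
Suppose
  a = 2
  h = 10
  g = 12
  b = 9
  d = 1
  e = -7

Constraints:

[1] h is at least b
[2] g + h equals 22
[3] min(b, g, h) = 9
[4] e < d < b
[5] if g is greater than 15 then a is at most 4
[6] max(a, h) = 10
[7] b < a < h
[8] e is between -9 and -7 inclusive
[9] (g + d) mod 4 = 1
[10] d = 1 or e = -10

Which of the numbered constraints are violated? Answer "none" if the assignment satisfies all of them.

Constraint 7 does not hold.

[1] h = 10, b = 9; 10 ≥ 9  ✔
[2] g + h = 12 + 10 = 22  ✔
[3] min(9, 12, 10) = 9  ✔
[4] values -7 < 1 < 9  ✔
[5] g = 12, not > 15; antecedent false, conditional vacuously true  ✔
[6] max(2, 10) = 10  ✔
[7] values 9, 2, 10; b = 9 is not < a = 2  ✘
[8] e = -7 lies in [-9, -7]  ✔
[9] g + d = 13; 13 mod 4 = 1  ✔
[10] d = 1 = 1 (first disjunct)  ✔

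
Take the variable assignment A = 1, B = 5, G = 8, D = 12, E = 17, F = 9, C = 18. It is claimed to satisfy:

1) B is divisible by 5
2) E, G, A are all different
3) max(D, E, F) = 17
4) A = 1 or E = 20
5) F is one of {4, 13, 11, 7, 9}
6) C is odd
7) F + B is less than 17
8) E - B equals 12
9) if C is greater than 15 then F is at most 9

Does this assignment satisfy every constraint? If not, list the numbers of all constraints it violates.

1) 5 / 5 = 1, so 5 divides 5  holds
2) values 17, 8, 1 are pairwise distinct  holds
3) max(12, 17, 9) = 17  holds
4) A = 1 = 1 (first disjunct)  holds
5) F = 9 is in {4, 13, 11, 7, 9}  holds
6) C = 18 is even  fails
7) F + B = 9 + 5 = 14; 14 < 17  holds
8) E - B = 17 - 5 = 12  holds
9) C = 18 > 15, so we need F ≤ 9; F = 9 ≤ 9  holds

Constraint 6 does not hold.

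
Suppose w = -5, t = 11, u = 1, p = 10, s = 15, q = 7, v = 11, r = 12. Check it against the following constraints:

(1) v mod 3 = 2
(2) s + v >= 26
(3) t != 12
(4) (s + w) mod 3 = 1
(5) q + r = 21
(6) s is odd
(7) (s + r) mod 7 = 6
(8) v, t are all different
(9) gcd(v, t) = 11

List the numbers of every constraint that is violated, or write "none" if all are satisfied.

Violated: 5 and 8.

(1) 11 mod 3 = 2 — satisfied.
(2) s + v = 15 + 11 = 26; 26 ≥ 26 — satisfied.
(3) t = 11, and 11 ≠ 12 — satisfied.
(4) s + w = 10; 10 mod 3 = 1 — satisfied.
(5) q + r = 7 + 12 = 19, not 21 — violated.
(6) s = 15 is odd — satisfied.
(7) s + r = 27; 27 mod 7 = 6 — satisfied.
(8) v = t = 11, not all different — violated.
(9) gcd(11, 11) = 11 — satisfied.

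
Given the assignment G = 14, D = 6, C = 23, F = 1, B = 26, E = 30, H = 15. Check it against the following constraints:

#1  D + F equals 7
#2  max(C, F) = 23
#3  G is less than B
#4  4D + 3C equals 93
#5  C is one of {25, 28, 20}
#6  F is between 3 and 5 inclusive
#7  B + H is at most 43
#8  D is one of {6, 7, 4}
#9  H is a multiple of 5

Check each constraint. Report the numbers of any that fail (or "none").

#1 D + F = 6 + 1 = 7 — satisfied.
#2 max(23, 1) = 23 — satisfied.
#3 G = 14, B = 26; 14 < 26 — satisfied.
#4 4D + 3C = 4(6) + 3(23) = 93 — satisfied.
#5 C = 23 is not in {25, 28, 20} — violated.
#6 F = 1 is outside [3, 5] — violated.
#7 B + H = 26 + 15 = 41; 41 ≤ 43 — satisfied.
#8 D = 6 is in {6, 7, 4} — satisfied.
#9 15 / 5 = 3, so 5 divides 15 — satisfied.

Violated: 5, 6.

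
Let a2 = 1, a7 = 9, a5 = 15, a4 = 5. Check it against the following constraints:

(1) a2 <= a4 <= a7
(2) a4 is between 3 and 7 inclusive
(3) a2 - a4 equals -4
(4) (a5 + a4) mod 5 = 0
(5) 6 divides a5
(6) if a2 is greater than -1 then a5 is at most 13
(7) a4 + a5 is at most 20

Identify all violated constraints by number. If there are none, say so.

(1) values 1 <= 5 <= 9  OK
(2) a4 = 5 lies in [3, 7]  OK
(3) a2 - a4 = 1 - 5 = -4  OK
(4) a5 + a4 = 20; 20 mod 5 = 0  OK
(5) 15 = 6*2 + 3, so 6 does not divide 15  FAIL
(6) a2 = 1 > -1, so we need a5 ≤ 13; but a5 = 15 > 13  FAIL
(7) a4 + a5 = 5 + 15 = 20; 20 ≤ 20  OK

Violated: 5, 6.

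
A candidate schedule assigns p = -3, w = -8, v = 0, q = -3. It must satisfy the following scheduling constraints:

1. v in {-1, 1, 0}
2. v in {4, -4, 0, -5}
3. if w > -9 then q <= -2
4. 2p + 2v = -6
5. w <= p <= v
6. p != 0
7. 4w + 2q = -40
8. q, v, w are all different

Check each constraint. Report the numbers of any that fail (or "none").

1. v = 0 is in {-1, 1, 0} — holds.
2. v = 0 is in {4, -4, 0, -5} — holds.
3. w = -8 > -9, so we need q ≤ -2; q = -3 ≤ -2 — holds.
4. 2p + 2v = 2(-3) + 2(0) = -6 — holds.
5. values -8 <= -3 <= 0 — holds.
6. p = -3, and -3 ≠ 0 — holds.
7. 4w + 2q = 4(-8) + 2(-3) = -38, not -40 — does not hold.
8. values -3, 0, -8 are pairwise distinct — holds.

No — constraint 7 is not satisfied.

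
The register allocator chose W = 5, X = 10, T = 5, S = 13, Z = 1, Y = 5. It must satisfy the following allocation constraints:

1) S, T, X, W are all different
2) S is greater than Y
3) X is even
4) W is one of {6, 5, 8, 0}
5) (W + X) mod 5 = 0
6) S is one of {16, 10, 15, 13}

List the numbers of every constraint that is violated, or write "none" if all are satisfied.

Violated: 1.

1) T = W = 5, not all different — does not hold.
2) S = 13, Y = 5; 13 > 5 — holds.
3) X = 10 is even — holds.
4) W = 5 is in {6, 5, 8, 0} — holds.
5) W + X = 15; 15 mod 5 = 0 — holds.
6) S = 13 is in {16, 10, 15, 13} — holds.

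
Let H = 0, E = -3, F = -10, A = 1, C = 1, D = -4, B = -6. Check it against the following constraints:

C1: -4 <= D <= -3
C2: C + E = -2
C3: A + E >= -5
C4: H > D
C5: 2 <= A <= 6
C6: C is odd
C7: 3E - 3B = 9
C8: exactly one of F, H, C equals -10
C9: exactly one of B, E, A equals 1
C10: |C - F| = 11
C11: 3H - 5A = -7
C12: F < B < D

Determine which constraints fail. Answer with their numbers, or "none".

Constraints 5, 11 do not hold.

C1: D = -4 lies in [-4, -3]  OK
C2: C + E = 1 + (-3) = -2  OK
C3: A + E = 1 + (-3) = -2; -2 ≥ -5  OK
C4: H = 0, D = -4; 0 > -4  OK
C5: A = 1 is outside [2, 6]  FAIL
C6: C = 1 is odd  OK
C7: 3E - 3B = 3(-3) - 3(-6) = 9  OK
C8: F=-10, H=0, C=1; 1 of them equals -10  OK
C9: B=-6, E=-3, A=1; 1 of them equals 1  OK
C10: |1 - (-10)| = 11  OK
C11: 3H - 5A = 3(0) - 5(1) = -5, not -7  FAIL
C12: values -10 < -6 < -4  OK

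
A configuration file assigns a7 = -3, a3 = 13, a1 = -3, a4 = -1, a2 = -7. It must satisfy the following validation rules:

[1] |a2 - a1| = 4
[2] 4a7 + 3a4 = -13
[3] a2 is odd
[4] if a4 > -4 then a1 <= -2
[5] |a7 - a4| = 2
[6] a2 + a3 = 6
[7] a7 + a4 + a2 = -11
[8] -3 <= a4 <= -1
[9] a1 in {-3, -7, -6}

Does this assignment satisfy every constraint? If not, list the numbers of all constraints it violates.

No — constraint 2 is not satisfied.

[1] |-7 - (-3)| = 4 — holds.
[2] 4a7 + 3a4 = 4(-3) + 3(-1) = -15, not -13 — fails.
[3] a2 = -7 is odd — holds.
[4] a4 = -1 > -4, so we need a1 ≤ -2; a1 = -3 ≤ -2 — holds.
[5] |-3 - (-1)| = 2 — holds.
[6] a2 + a3 = -7 + 13 = 6 — holds.
[7] a7 + a4 + a2 = -3 + (-1) + (-7) = -11 — holds.
[8] a4 = -1 lies in [-3, -1] — holds.
[9] a1 = -3 is in {-3, -7, -6} — holds.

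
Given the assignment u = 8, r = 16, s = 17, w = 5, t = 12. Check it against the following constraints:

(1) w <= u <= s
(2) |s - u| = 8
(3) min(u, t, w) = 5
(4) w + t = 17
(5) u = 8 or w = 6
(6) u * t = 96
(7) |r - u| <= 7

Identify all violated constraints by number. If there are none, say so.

Constraints 2 and 7 are violated.

(1) values 5 <= 8 <= 17 — holds.
(2) |17 - 8| = 9, not 8 — fails.
(3) min(8, 12, 5) = 5 — holds.
(4) w + t = 5 + 12 = 17 — holds.
(5) u = 8 = 8 (first disjunct) — holds.
(6) u * t = 8 * 12 = 96 — holds.
(7) |16 - 8| = 8; 8 > 7, exceeds bound 7 — fails.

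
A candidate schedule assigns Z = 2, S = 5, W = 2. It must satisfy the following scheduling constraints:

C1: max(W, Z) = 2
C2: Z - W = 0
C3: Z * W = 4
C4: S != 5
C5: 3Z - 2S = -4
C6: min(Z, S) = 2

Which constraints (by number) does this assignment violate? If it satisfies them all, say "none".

C1: max(2, 2) = 2 — OK.
C2: Z - W = 2 - 2 = 0 — OK.
C3: Z * W = 2 * 2 = 4 — OK.
C4: S = 5, but 5 is required to differ — violated.
C5: 3Z - 2S = 3(2) - 2(5) = -4 — OK.
C6: min(2, 5) = 2 — OK.

Constraint 4 is violated.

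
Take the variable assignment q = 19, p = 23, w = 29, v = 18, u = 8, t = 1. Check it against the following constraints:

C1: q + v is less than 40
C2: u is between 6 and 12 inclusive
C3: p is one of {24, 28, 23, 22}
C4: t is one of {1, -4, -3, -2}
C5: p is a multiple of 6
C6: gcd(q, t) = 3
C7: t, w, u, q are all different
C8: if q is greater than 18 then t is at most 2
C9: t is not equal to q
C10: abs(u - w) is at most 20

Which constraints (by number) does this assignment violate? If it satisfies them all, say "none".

C1: q + v = 19 + 18 = 37; 37 < 40 — holds.
C2: u = 8 lies in [6, 12] — holds.
C3: p = 23 is in {24, 28, 23, 22} — holds.
C4: t = 1 is in {1, -4, -3, -2} — holds.
C5: 23 = 6*3 + 5, so 6 does not divide 23 — fails.
C6: gcd(19, 1) = 1, not 3 — fails.
C7: values 1, 29, 8, 19 are pairwise distinct — holds.
C8: q = 19 > 18, so we need t ≤ 2; t = 1 ≤ 2 — holds.
C9: t = 1, q = 19; distinct — holds.
C10: abs(8 - 29) = 21; 21 > 20, exceeds bound 20 — fails.

Constraints 5, 6, and 10 are violated.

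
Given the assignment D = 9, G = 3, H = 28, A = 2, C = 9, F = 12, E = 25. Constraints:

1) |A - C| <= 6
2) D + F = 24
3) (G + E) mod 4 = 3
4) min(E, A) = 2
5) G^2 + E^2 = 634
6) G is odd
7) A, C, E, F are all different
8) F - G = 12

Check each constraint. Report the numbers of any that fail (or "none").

Violated: 1, 2, 3, and 8.

1) |2 - 9| = 7; 7 > 6, exceeds bound 6 — fails.
2) D + F = 9 + 12 = 21, not 24 — fails.
3) G + E = 28; 28 mod 4 = 0, not 3 — fails.
4) min(25, 2) = 2 — holds.
5) G^2 + E^2 = 3^2 + 25^2 = 9 + 625 = 634 — holds.
6) G = 3 is odd — holds.
7) values 2, 9, 25, 12 are pairwise distinct — holds.
8) F - G = 12 - 3 = 9, not 12 — fails.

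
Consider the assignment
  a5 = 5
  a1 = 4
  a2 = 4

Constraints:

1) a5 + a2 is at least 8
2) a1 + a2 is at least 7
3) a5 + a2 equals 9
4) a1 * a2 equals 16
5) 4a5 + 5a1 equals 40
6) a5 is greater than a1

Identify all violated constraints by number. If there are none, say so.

Yes — all constraints hold.

1) a5 + a2 = 5 + 4 = 9; 9 ≥ 8 — OK.
2) a1 + a2 = 4 + 4 = 8; 8 ≥ 7 — OK.
3) a5 + a2 = 5 + 4 = 9 — OK.
4) a1 * a2 = 4 * 4 = 16 — OK.
5) 4a5 + 5a1 = 4(5) + 5(4) = 40 — OK.
6) a5 = 5, a1 = 4; 5 > 4 — OK.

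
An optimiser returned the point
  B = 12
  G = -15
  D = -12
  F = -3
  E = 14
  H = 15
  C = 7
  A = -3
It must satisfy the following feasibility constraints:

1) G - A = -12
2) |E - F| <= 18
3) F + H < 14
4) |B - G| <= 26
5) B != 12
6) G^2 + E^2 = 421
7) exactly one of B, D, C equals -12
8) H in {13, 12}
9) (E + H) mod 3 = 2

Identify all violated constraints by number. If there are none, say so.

Constraints 4, 5, and 8 do not hold.

1) G - A = -15 - (-3) = -12 — holds.
2) |14 - (-3)| = 17; 17 ≤ 18 — holds.
3) F + H = -3 + 15 = 12; 12 < 14 — holds.
4) |12 - (-15)| = 27; 27 > 26, exceeds bound 26 — fails.
5) B = 12, but 12 is required to differ — fails.
6) G^2 + E^2 = (-15)^2 + 14^2 = 225 + 196 = 421 — holds.
7) B=12, D=-12, C=7; 1 of them equals -12 — holds.
8) H = 15 is not in {13, 12} — fails.
9) E + H = 29; 29 mod 3 = 2 — holds.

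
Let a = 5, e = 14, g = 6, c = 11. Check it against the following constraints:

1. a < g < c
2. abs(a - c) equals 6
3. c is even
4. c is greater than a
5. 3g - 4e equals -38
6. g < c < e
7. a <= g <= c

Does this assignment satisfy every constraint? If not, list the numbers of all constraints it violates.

1. values 5 < 6 < 11 — holds.
2. abs(5 - 11) = 6 — holds.
3. c = 11 is odd — fails.
4. c = 11, a = 5; 11 > 5 — holds.
5. 3g - 4e = 3(6) - 4(14) = -38 — holds.
6. values 6 < 11 < 14 — holds.
7. values 5 <= 6 <= 11 — holds.

Violated: 3.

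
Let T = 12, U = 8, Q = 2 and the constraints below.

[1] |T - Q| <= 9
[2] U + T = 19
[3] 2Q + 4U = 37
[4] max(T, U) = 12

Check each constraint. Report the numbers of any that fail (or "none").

Violated: 1, 2, and 3.

[1] |12 - 2| = 10; 10 > 9, exceeds bound 9  fails
[2] U + T = 8 + 12 = 20, not 19  fails
[3] 2Q + 4U = 2(2) + 4(8) = 36, not 37  fails
[4] max(12, 8) = 12  holds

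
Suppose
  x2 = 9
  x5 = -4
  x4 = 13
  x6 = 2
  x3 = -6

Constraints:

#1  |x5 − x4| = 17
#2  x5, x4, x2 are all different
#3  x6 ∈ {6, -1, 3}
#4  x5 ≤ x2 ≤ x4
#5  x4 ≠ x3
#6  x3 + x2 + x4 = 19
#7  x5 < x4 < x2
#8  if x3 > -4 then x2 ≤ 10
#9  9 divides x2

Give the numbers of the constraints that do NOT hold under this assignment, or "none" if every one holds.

#1 |-4 − 13| = 17  ✔
#2 values -4, 13, 9 are pairwise distinct  ✔
#3 x6 = 2 is not in {6, -1, 3}  ✘
#4 values -4 ≤ 9 ≤ 13  ✔
#5 x4 = 13, x3 = -6; distinct  ✔
#6 x3 + x2 + x4 = -6 + 9 + 13 = 16, not 19  ✘
#7 values -4, 13, 9; x4 = 13 is not < x2 = 9  ✘
#8 x3 = -6, not > -4; antecedent false, conditional vacuously true  ✔
#9 9 / 9 = 1, so 9 divides 9  ✔

The assignment fails constraints 3, 6, 7.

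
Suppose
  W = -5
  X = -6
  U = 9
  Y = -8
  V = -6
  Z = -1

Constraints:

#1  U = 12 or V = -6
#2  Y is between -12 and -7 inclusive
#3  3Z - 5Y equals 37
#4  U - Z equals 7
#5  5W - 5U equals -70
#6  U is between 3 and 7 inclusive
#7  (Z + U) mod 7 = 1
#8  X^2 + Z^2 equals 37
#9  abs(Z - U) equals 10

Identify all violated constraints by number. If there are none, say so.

#1 U = 9 ≠ 12, but V = -6 = -6 (second disjunct)  OK
#2 Y = -8 lies in [-12, -7]  OK
#3 3Z - 5Y = 3(-1) - 5(-8) = 37  OK
#4 U - Z = 9 - (-1) = 10, not 7  FAIL
#5 5W - 5U = 5(-5) - 5(9) = -70  OK
#6 U = 9 is outside [3, 7]  FAIL
#7 Z + U = 8; 8 mod 7 = 1  OK
#8 X^2 + Z^2 = (-6)^2 + (-1)^2 = 36 + 1 = 37  OK
#9 abs(-1 - 9) = 10  OK

No — constraints 4, 6 are not satisfied.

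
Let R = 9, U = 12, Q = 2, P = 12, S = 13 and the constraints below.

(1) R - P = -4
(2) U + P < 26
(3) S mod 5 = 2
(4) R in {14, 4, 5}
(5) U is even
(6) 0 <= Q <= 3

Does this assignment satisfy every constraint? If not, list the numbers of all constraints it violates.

(1) R - P = 9 - 12 = -3, not -4 — fails.
(2) U + P = 12 + 12 = 24; 24 < 26 — holds.
(3) 13 mod 5 = 3, not 2 — fails.
(4) R = 9 is not in {14, 4, 5} — fails.
(5) U = 12 is even — holds.
(6) Q = 2 lies in [0, 3] — holds.

Violated: 1, 3, 4.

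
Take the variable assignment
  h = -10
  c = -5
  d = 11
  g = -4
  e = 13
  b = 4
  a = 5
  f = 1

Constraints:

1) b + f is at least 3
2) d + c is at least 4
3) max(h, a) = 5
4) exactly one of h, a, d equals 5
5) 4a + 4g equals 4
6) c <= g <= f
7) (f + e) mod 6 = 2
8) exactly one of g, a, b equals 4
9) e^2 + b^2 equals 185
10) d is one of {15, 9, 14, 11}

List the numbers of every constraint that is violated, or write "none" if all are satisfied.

1) b + f = 4 + 1 = 5; 5 ≥ 3 — OK.
2) d + c = 11 + (-5) = 6; 6 ≥ 4 — OK.
3) max(-10, 5) = 5 — OK.
4) h=-10, a=5, d=11; 1 of them equals 5 — OK.
5) 4a + 4g = 4(5) + 4(-4) = 4 — OK.
6) values -5 <= -4 <= 1 — OK.
7) f + e = 14; 14 mod 6 = 2 — OK.
8) g=-4, a=5, b=4; 1 of them equals 4 — OK.
9) e^2 + b^2 = 13^2 + 4^2 = 169 + 16 = 185 — OK.
10) d = 11 is in {15, 9, 14, 11} — OK.

All constraints are satisfied.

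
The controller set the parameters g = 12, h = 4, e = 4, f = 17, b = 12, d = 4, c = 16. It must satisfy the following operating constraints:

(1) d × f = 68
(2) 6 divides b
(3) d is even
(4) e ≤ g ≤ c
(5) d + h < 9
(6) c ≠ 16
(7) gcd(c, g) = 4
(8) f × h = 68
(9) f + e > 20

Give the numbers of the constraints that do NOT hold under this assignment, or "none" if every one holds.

No — constraint 6 is not satisfied.

(1) d × f = 4 × 17 = 68 — satisfied.
(2) 12 / 6 = 2, so 6 divides 12 — satisfied.
(3) d = 4 is even — satisfied.
(4) values 4 ≤ 12 ≤ 16 — satisfied.
(5) d + h = 4 + 4 = 8; 8 < 9 — satisfied.
(6) c = 16, but 16 is required to differ — violated.
(7) gcd(16, 12) = 4 — satisfied.
(8) f × h = 17 × 4 = 68 — satisfied.
(9) f + e = 17 + 4 = 21; 21 > 20 — satisfied.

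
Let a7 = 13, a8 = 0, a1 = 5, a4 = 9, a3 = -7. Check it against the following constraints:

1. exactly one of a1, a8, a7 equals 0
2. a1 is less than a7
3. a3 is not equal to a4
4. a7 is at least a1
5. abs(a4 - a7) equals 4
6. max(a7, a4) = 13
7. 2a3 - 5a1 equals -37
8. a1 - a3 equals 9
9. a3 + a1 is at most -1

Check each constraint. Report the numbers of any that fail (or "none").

Violated: 7 and 8.

1. a1=5, a8=0, a7=13; 1 of them equals 0 — holds.
2. a1 = 5, a7 = 13; 5 < 13 — holds.
3. a3 = -7, a4 = 9; distinct — holds.
4. a7 = 13, a1 = 5; 13 ≥ 5 — holds.
5. abs(9 - 13) = 4 — holds.
6. max(13, 9) = 13 — holds.
7. 2a3 - 5a1 = 2(-7) - 5(5) = -39, not -37 — fails.
8. a1 - a3 = 5 - (-7) = 12, not 9 — fails.
9. a3 + a1 = -7 + 5 = -2; -2 ≤ -1 — holds.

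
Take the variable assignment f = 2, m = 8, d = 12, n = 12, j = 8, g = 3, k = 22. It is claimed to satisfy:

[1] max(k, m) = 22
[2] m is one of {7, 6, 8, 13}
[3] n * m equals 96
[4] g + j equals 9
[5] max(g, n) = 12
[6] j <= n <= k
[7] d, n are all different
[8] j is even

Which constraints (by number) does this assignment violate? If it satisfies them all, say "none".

Constraints 4, 7 do not hold.

[1] max(22, 8) = 22  ✔
[2] m = 8 is in {7, 6, 8, 13}  ✔
[3] n * m = 12 * 8 = 96  ✔
[4] g + j = 3 + 8 = 11, not 9  ✘
[5] max(3, 12) = 12  ✔
[6] values 8 <= 12 <= 22  ✔
[7] d = n = 12, not all different  ✘
[8] j = 8 is even  ✔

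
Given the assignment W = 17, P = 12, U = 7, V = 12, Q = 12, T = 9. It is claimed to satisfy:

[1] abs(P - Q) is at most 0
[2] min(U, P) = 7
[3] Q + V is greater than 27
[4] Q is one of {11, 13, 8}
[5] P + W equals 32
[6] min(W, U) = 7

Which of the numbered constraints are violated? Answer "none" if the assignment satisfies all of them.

[1] abs(12 - 12) = 0; 0 ≤ 0  ✓
[2] min(7, 12) = 7  ✓
[3] Q + V = 12 + 12 = 24; 24 ≤ 27, bound 27 not met  ✗
[4] Q = 12 is not in {11, 13, 8}  ✗
[5] P + W = 12 + 17 = 29, not 32  ✗
[6] min(17, 7) = 7  ✓

Violated: 3, 4, and 5.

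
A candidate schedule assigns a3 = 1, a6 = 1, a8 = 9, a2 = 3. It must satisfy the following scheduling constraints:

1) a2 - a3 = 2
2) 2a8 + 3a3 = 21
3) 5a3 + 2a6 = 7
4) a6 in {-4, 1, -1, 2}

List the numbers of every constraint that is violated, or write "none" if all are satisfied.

All constraints are satisfied.

1) a2 - a3 = 3 - 1 = 2  true
2) 2a8 + 3a3 = 2(9) + 3(1) = 21  true
3) 5a3 + 2a6 = 5(1) + 2(1) = 7  true
4) a6 = 1 is in {-4, 1, -1, 2}  true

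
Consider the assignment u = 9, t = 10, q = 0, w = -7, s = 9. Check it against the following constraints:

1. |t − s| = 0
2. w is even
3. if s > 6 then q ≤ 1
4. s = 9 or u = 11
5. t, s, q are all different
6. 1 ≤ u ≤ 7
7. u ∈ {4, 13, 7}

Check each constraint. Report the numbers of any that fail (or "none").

1. |10 − 9| = 1, not 0 — fails.
2. w = -7 is odd — fails.
3. s = 9 > 6, so we need q ≤ 1; q = 0 ≤ 1 — holds.
4. s = 9 = 9 (first disjunct) — holds.
5. values 10, 9, 0 are pairwise distinct — holds.
6. u = 9 is outside [1, 7] — fails.
7. u = 9 is not in {4, 13, 7} — fails.

The assignment fails constraints 1, 2, 6, 7.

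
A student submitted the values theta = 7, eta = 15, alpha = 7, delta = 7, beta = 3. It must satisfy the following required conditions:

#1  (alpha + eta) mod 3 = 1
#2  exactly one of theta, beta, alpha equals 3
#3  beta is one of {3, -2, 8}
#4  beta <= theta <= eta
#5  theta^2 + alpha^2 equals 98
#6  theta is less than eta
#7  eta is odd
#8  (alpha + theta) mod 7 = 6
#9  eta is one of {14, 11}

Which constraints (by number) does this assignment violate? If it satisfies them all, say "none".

Constraints 8, 9 are violated.

#1 alpha + eta = 22; 22 mod 3 = 1  OK
#2 theta=7, beta=3, alpha=7; 1 of them equals 3  OK
#3 beta = 3 is in {3, -2, 8}  OK
#4 values 3 <= 7 <= 15  OK
#5 theta^2 + alpha^2 = 7^2 + 7^2 = 49 + 49 = 98  OK
#6 theta = 7, eta = 15; 7 < 15  OK
#7 eta = 15 is odd  OK
#8 alpha + theta = 14; 14 mod 7 = 0, not 6  FAIL
#9 eta = 15 is not in {14, 11}  FAIL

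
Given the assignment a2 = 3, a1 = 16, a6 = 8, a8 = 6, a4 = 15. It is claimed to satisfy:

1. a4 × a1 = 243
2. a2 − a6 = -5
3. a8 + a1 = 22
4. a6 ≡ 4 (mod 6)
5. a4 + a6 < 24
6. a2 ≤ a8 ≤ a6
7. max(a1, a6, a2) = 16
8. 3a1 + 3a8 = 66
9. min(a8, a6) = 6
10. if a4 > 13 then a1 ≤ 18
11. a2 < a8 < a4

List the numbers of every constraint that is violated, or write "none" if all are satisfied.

1. a4 × a1 = 15 × 16 = 240, not 243 — violated.
2. a2 − a6 = 3 − 8 = -5 — satisfied.
3. a8 + a1 = 6 + 16 = 22 — satisfied.
4. 8 mod 6 = 2, not 4 — violated.
5. a4 + a6 = 15 + 8 = 23; 23 < 24 — satisfied.
6. values 3 ≤ 6 ≤ 8 — satisfied.
7. max(16, 8, 3) = 16 — satisfied.
8. 3a1 + 3a8 = 3(16) + 3(6) = 66 — satisfied.
9. min(6, 8) = 6 — satisfied.
10. a4 = 15 > 13, so we need a1 ≤ 18; a1 = 16 ≤ 18 — satisfied.
11. values 3 < 6 < 15 — satisfied.

Violated: 1 and 4.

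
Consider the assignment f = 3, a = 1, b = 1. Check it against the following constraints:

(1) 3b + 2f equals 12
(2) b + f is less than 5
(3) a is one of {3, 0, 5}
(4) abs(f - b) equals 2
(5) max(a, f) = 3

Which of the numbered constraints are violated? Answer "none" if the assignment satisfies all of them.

Constraints 1, 3 do not hold.

(1) 3b + 2f = 3(1) + 2(3) = 9, not 12 — violated.
(2) b + f = 1 + 3 = 4; 4 < 5 — OK.
(3) a = 1 is not in {3, 0, 5} — violated.
(4) abs(3 - 1) = 2 — OK.
(5) max(1, 3) = 3 — OK.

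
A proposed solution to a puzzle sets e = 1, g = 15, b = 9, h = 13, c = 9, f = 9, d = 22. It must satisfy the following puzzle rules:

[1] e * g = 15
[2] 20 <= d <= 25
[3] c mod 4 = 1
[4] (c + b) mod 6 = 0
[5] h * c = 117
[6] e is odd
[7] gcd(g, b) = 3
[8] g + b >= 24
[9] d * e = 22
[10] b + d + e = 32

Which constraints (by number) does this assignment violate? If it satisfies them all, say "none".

[1] e * g = 1 * 15 = 15  yes
[2] d = 22 lies in [20, 25]  yes
[3] 9 mod 4 = 1  yes
[4] c + b = 18; 18 mod 6 = 0  yes
[5] h * c = 13 * 9 = 117  yes
[6] e = 1 is odd  yes
[7] gcd(15, 9) = 3  yes
[8] g + b = 15 + 9 = 24; 24 ≥ 24  yes
[9] d * e = 22 * 1 = 22  yes
[10] b + d + e = 9 + 22 + 1 = 32  yes

No violations.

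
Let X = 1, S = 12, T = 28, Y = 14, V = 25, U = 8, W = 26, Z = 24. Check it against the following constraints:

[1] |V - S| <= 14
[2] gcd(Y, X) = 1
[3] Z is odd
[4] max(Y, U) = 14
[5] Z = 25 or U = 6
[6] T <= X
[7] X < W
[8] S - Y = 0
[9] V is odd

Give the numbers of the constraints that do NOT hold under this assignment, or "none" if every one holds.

[1] |25 - 12| = 13; 13 ≤ 14 — holds.
[2] gcd(14, 1) = 1 — holds.
[3] Z = 24 is even — does not hold.
[4] max(14, 8) = 14 — holds.
[5] Z = 24 ≠ 25 and U = 8 ≠ 6; both disjuncts false — does not hold.
[6] T = 28, X = 1; 28 > 1 (want ≤) — does not hold.
[7] X = 1, W = 26; 1 < 26 — holds.
[8] S - Y = 12 - 14 = -2, not 0 — does not hold.
[9] V = 25 is odd — holds.

Violated: 3, 5, 6, and 8.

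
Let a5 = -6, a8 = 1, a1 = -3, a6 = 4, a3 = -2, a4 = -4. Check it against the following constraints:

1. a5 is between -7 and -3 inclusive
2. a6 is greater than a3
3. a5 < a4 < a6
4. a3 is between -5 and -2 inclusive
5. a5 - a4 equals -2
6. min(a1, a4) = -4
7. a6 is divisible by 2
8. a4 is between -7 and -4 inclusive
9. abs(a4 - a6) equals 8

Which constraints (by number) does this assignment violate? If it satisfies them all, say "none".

1. a5 = -6 lies in [-7, -3]  OK
2. a6 = 4, a3 = -2; 4 > -2  OK
3. values -6 < -4 < 4  OK
4. a3 = -2 lies in [-5, -2]  OK
5. a5 - a4 = -6 - (-4) = -2  OK
6. min(-3, -4) = -4  OK
7. 4 / 2 = 2, so 2 divides 4  OK
8. a4 = -4 lies in [-7, -4]  OK
9. abs(-4 - 4) = 8  OK

Yes — all constraints hold.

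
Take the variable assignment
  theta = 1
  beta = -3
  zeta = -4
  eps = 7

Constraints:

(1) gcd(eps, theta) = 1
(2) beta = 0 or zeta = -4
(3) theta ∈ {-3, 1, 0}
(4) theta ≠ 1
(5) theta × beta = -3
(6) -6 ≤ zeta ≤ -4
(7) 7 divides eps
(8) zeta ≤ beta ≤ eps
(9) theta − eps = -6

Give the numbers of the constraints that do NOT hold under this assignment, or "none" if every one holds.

The assignment fails constraint 4.

(1) gcd(7, 1) = 1  yes
(2) beta = -3 ≠ 0, but zeta = -4 = -4 (second disjunct)  yes
(3) theta = 1 is in {-3, 1, 0}  yes
(4) theta = 1, but 1 is required to differ  no
(5) theta × beta = 1 × (-3) = -3  yes
(6) zeta = -4 lies in [-6, -4]  yes
(7) 7 / 7 = 1, so 7 divides 7  yes
(8) values -4 ≤ -3 ≤ 7  yes
(9) theta − eps = 1 − 7 = -6  yes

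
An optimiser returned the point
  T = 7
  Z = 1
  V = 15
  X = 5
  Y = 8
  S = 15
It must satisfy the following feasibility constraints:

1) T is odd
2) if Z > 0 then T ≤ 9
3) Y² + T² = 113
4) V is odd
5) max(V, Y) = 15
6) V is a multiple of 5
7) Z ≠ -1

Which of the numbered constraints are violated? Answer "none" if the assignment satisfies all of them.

1) T = 7 is odd — satisfied.
2) Z = 1 > 0, so we need T ≤ 9; T = 7 ≤ 9 — satisfied.
3) Y² + T² = 8² + 7² = 64 + 49 = 113 — satisfied.
4) V = 15 is odd — satisfied.
5) max(15, 8) = 15 — satisfied.
6) 15 / 5 = 3, so 5 divides 15 — satisfied.
7) Z = 1, and 1 ≠ -1 — satisfied.

None — every constraint holds.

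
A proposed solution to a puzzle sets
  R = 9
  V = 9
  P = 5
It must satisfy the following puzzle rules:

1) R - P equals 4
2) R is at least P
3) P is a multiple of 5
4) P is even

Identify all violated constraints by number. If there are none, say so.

Violated: 4.

1) R - P = 9 - 5 = 4 — OK.
2) R = 9, P = 5; 9 ≥ 5 — OK.
3) 5 / 5 = 1, so 5 divides 5 — OK.
4) P = 5 is odd — violated.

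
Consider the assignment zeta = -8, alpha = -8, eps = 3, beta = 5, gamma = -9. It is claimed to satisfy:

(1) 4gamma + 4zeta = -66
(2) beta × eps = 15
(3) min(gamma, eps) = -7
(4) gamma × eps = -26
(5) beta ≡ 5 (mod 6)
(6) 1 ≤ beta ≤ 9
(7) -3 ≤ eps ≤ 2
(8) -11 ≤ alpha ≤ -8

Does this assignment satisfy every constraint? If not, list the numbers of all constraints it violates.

Violated: 1, 3, 4, and 7.

(1) 4gamma + 4zeta = 4(-9) + 4(-8) = -68, not -66  ✗
(2) beta × eps = 5 × 3 = 15  ✓
(3) min(-9, 3) = -9, not -7  ✗
(4) gamma × eps = -9 × 3 = -27, not -26  ✗
(5) 5 mod 6 = 5  ✓
(6) beta = 5 lies in [1, 9]  ✓
(7) eps = 3 is outside [-3, 2]  ✗
(8) alpha = -8 lies in [-11, -8]  ✓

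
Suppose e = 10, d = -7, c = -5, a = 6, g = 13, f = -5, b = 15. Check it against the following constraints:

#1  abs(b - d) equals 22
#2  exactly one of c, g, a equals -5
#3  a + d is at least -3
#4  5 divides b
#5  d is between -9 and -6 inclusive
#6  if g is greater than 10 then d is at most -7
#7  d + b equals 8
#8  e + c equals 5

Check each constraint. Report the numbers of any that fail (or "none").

No violations.

#1 abs(15 - (-7)) = 22 — OK.
#2 c=-5, g=13, a=6; 1 of them equals -5 — OK.
#3 a + d = 6 + (-7) = -1; -1 ≥ -3 — OK.
#4 15 / 5 = 3, so 5 divides 15 — OK.
#5 d = -7 lies in [-9, -6] — OK.
#6 g = 13 > 10, so we need d ≤ -7; d = -7 ≤ -7 — OK.
#7 d + b = -7 + 15 = 8 — OK.
#8 e + c = 10 + (-5) = 5 — OK.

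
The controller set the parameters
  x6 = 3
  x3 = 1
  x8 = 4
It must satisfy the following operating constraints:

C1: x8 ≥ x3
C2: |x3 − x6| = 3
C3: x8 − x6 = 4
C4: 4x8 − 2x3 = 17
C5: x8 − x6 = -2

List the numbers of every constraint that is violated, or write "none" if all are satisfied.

The assignment fails constraints 2, 3, 4, 5.

C1: x8 = 4, x3 = 1; 4 ≥ 1  yes
C2: |1 − 3| = 2, not 3  no
C3: x8 − x6 = 4 − 3 = 1, not 4  no
C4: 4x8 − 2x3 = 4(4) − 2(1) = 14, not 17  no
C5: x8 − x6 = 4 − 3 = 1, not -2  no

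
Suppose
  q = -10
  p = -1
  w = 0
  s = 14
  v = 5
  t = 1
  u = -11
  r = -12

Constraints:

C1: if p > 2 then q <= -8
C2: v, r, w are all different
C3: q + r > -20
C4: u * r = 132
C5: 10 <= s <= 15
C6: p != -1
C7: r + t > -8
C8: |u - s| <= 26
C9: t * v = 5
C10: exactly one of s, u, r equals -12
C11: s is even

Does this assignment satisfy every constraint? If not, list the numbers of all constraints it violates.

C1: p = -1, not > 2; antecedent false, conditional vacuously true — holds.
C2: values 5, -12, 0 are pairwise distinct — holds.
C3: q + r = -10 + (-12) = -22; -22 ≤ -20, bound -20 not met — fails.
C4: u * r = -11 * (-12) = 132 — holds.
C5: s = 14 lies in [10, 15] — holds.
C6: p = -1, but -1 is required to differ — fails.
C7: r + t = -12 + 1 = -11; -11 ≤ -8, bound -8 not met — fails.
C8: |-11 - 14| = 25; 25 ≤ 26 — holds.
C9: t * v = 1 * 5 = 5 — holds.
C10: s=14, u=-11, r=-12; 1 of them equals -12 — holds.
C11: s = 14 is even — holds.

No — constraints 3, 6, 7 are not satisfied.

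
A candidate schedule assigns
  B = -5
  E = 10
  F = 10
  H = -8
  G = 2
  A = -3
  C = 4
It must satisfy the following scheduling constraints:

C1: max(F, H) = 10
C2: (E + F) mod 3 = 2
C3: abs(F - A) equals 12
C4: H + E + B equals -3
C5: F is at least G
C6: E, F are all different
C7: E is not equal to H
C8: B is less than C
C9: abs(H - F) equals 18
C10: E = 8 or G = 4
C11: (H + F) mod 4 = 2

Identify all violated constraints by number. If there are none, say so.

C1: max(10, -8) = 10 — holds.
C2: E + F = 20; 20 mod 3 = 2 — holds.
C3: abs(10 - (-3)) = 13, not 12 — fails.
C4: H + E + B = -8 + 10 + (-5) = -3 — holds.
C5: F = 10, G = 2; 10 ≥ 2 — holds.
C6: E = F = 10, not all different — fails.
C7: E = 10, H = -8; distinct — holds.
C8: B = -5, C = 4; -5 < 4 — holds.
C9: abs(-8 - 10) = 18 — holds.
C10: E = 10 ≠ 8 and G = 2 ≠ 4; both disjuncts false — fails.
C11: H + F = 2; 2 mod 4 = 2 — holds.

No — constraints 3, 6, 10 are not satisfied.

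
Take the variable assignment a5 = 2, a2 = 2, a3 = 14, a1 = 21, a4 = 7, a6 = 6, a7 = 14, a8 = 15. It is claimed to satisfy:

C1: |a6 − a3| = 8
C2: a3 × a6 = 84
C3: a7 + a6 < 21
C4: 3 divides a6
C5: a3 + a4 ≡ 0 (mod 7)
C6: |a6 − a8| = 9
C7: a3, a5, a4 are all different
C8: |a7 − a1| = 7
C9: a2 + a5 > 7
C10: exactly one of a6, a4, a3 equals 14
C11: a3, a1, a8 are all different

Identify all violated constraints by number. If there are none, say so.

C1: |6 − 14| = 8 — holds.
C2: a3 × a6 = 14 × 6 = 84 — holds.
C3: a7 + a6 = 14 + 6 = 20; 20 < 21 — holds.
C4: 6 / 3 = 2, so 3 divides 6 — holds.
C5: a3 + a4 = 21; 21 mod 7 = 0 — holds.
C6: |6 − 15| = 9 — holds.
C7: values 14, 2, 7 are pairwise distinct — holds.
C8: |14 − 21| = 7 — holds.
C9: a2 + a5 = 2 + 2 = 4; 4 ≤ 7, bound 7 not met — fails.
C10: a6=6, a4=7, a3=14; 1 of them equals 14 — holds.
C11: values 14, 21, 15 are pairwise distinct — holds.

Violated: 9.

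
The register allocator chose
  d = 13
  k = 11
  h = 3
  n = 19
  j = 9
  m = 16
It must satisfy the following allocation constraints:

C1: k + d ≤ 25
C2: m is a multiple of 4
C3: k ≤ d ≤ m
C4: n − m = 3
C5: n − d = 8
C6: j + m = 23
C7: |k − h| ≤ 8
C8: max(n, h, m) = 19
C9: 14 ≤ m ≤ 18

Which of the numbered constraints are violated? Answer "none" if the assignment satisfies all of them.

C1: k + d = 11 + 13 = 24; 24 ≤ 25 — satisfied.
C2: 16 / 4 = 4, so 4 divides 16 — satisfied.
C3: values 11 ≤ 13 ≤ 16 — satisfied.
C4: n − m = 19 − 16 = 3 — satisfied.
C5: n − d = 19 − 13 = 6, not 8 — violated.
C6: j + m = 9 + 16 = 25, not 23 — violated.
C7: |11 − 3| = 8; 8 ≤ 8 — satisfied.
C8: max(19, 3, 16) = 19 — satisfied.
C9: m = 16 lies in [14, 18] — satisfied.

Constraints 5 and 6 are violated.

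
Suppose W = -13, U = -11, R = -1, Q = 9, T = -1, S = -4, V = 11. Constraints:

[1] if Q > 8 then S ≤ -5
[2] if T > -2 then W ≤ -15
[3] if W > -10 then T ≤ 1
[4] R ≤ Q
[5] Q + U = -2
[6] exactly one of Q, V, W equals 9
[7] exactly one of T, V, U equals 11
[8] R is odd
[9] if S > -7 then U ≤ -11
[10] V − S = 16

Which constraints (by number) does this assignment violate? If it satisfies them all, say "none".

[1] Q = 9 > 8, so we need S ≤ -5; but S = -4 > -5 — does not hold.
[2] T = -1 > -2, so we need W ≤ -15; but W = -13 > -15 — does not hold.
[3] W = -13, not > -10; antecedent false, conditional vacuously true — holds.
[4] R = -1, Q = 9; -1 ≤ 9 — holds.
[5] Q + U = 9 + (-11) = -2 — holds.
[6] Q=9, V=11, W=-13; 1 of them equals 9 — holds.
[7] T=-1, V=11, U=-11; 1 of them equals 11 — holds.
[8] R = -1 is odd — holds.
[9] S = -4 > -7, so we need U ≤ -11; U = -11 ≤ -11 — holds.
[10] V − S = 11 − (-4) = 15, not 16 — does not hold.

Violated: 1, 2, and 10.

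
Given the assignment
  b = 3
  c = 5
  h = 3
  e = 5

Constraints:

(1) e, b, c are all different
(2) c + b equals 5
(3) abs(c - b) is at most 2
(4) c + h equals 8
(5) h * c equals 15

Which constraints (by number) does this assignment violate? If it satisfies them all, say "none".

The assignment fails constraints 1, 2.

(1) e = c = 5, not all different  FAIL
(2) c + b = 5 + 3 = 8, not 5  FAIL
(3) abs(5 - 3) = 2; 2 ≤ 2  OK
(4) c + h = 5 + 3 = 8  OK
(5) h * c = 3 * 5 = 15  OK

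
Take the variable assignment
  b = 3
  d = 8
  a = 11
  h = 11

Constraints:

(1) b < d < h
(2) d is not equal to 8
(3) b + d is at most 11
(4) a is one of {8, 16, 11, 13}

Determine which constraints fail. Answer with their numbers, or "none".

(1) values 3 < 8 < 11 — satisfied.
(2) d = 8, but 8 is required to differ — violated.
(3) b + d = 3 + 8 = 11; 11 ≤ 11 — satisfied.
(4) a = 11 is in {8, 16, 11, 13} — satisfied.

The assignment fails constraint 2.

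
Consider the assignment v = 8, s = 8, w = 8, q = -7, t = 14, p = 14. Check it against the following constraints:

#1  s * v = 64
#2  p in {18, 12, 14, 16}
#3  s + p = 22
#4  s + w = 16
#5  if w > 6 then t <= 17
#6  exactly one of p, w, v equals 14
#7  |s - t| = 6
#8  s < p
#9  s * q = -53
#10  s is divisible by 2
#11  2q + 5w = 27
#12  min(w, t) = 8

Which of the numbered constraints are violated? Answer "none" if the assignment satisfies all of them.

Constraints 9, 11 are violated.

#1 s * v = 8 * 8 = 64  ✔
#2 p = 14 is in {18, 12, 14, 16}  ✔
#3 s + p = 8 + 14 = 22  ✔
#4 s + w = 8 + 8 = 16  ✔
#5 w = 8 > 6, so we need t ≤ 17; t = 14 ≤ 17  ✔
#6 p=14, w=8, v=8; 1 of them equals 14  ✔
#7 |8 - 14| = 6  ✔
#8 s = 8, p = 14; 8 < 14  ✔
#9 s * q = 8 * (-7) = -56, not -53  ✘
#10 8 / 2 = 4, so 2 divides 8  ✔
#11 2q + 5w = 2(-7) + 5(8) = 26, not 27  ✘
#12 min(8, 14) = 8  ✔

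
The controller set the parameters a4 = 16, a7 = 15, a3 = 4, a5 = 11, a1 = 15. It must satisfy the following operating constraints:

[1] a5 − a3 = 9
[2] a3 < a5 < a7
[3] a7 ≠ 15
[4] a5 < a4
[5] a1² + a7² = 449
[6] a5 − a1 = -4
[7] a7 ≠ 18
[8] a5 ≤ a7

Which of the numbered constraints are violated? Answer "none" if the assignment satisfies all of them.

Constraints 1, 3, 5 do not hold.

[1] a5 − a3 = 11 − 4 = 7, not 9  FAIL
[2] values 4 < 11 < 15  OK
[3] a7 = 15, but 15 is required to differ  FAIL
[4] a5 = 11, a4 = 16; 11 < 16  OK
[5] a1² + a7² = 15² + 15² = 225 + 225 = 450, not 449  FAIL
[6] a5 − a1 = 11 − 15 = -4  OK
[7] a7 = 15, and 15 ≠ 18  OK
[8] a5 = 11, a7 = 15; 11 ≤ 15  OK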